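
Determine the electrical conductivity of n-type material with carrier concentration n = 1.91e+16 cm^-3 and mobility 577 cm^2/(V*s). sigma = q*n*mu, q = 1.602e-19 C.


Step 1: sigma = q * n * mu
Step 2: sigma = 1.602e-19 * 1.91e+16 * 577
Step 3: sigma = 1.766e+00 S/cm

1.766e+00


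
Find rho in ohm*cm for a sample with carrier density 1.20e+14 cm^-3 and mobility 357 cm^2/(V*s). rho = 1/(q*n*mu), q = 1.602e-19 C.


Step 1: sigma = q * n * mu = 1.602e-19 * 1.20e+14 * 357 = 6.86297e-03 S/cm
Step 2: rho = 1 / sigma = 1 / 6.86297e-03 = 145.7 ohm*cm

145.7


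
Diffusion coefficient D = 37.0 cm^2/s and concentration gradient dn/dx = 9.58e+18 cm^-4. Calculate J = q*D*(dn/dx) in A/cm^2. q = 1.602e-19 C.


Step 1: J = q * D * (dn/dx)
Step 2: J = 1.602e-19 * 37.0 * 9.58e+18
Step 3: J = 5.68e+01 A/cm^2

5.68e+01


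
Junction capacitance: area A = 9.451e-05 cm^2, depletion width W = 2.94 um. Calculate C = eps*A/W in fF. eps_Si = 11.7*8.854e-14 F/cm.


Step 1: eps_Si = 11.7 * 8.854e-14 = 1.035918e-12 F/cm
Step 2: W in cm = 2.94 * 1e-4 = 2.94e-04 cm
Step 3: C = 1.035918e-12 * 9.451e-05 / 2.94e-04 = 3.330089e-13 F
Step 4: C = 333.01 fF

333.01


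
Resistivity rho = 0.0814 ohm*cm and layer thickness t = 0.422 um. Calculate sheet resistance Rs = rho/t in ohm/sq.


Step 1: Convert thickness to cm: t = 0.422 um = 4.2200e-05 cm
Step 2: Rs = rho / t = 0.0814 / 4.2200e-05
Step 3: Rs = 1928.9 ohm/sq

1928.9


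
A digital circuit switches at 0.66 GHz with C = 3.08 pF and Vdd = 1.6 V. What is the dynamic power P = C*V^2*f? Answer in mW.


Step 1: V^2 = 1.6^2 = 2.56 V^2
Step 2: P = C*V^2*f = 3.08e-12 F * 2.56 * 0.66e9 Hz
Step 3: P = 5.203968e-03 W
Step 4: P = 5.204 mW

5.204


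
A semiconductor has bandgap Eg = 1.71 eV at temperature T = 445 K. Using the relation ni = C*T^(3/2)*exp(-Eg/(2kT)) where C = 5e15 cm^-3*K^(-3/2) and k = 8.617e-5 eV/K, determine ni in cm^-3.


Step 1: Compute kT = 8.617e-5 * 445 = 0.03834565 eV
Step 2: Exponent = -Eg/(2kT) = -1.71/(2*0.03834565) = -22.29718
Step 3: T^(3/2) = 445^1.5 = 9387.29
Step 4: ni = 5e15 * 9387.29 * exp(-22.29718) = 9.73e+09 cm^-3

9.73e+09


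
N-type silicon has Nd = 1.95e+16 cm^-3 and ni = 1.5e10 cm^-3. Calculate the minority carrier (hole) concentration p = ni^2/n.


Step 1: Since Nd >> ni, n ≈ Nd = 1.95e+16 cm^-3
Step 2: p = ni^2 / n = (1.5e10)^2 / 1.95e+16
Step 3: p = 2.25e20 / 1.95e+16 = 1.15e+04 cm^-3

1.15e+04


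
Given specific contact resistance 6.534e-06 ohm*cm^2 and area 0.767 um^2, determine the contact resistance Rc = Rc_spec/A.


Step 1: Convert area to cm^2: 0.767 um^2 = 7.6700e-09 cm^2
Step 2: Rc = Rc_spec / A = 6.534e-06 / 7.6700e-09
Step 3: Rc = 8.52e+02 ohms

8.52e+02


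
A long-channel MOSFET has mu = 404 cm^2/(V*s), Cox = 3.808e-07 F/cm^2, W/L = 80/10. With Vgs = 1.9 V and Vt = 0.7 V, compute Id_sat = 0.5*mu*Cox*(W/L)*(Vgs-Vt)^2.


Step 1: Overdrive voltage Vov = Vgs - Vt = 1.9 - 0.7 = 1.2 V
Step 2: W/L = 80/10 = 8
Step 3: Id = 0.5 * 404 * 3.808e-07 * 8 * 1.2^2
Step 4: Id = 8.86e-04 A

8.86e-04


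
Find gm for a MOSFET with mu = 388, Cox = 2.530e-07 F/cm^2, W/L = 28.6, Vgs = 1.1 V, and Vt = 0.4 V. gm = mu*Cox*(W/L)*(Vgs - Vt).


Step 1: Vov = Vgs - Vt = 1.1 - 0.4 = 0.7 V
Step 2: gm = mu * Cox * (W/L) * Vov
Step 3: gm = 388 * 2.530e-07 * 28.6 * 0.7 = 1.97e-03 S

1.97e-03


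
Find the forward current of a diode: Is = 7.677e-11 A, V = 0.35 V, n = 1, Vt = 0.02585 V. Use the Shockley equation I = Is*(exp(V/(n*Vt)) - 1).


Step 1: V/(n*Vt) = 0.35/(1*0.02585) = 13.5397
Step 2: exp(13.5397) = 7.5896e+05
Step 3: I = 7.677e-11 * (7.5896e+05 - 1) = 5.83e-05 A

5.83e-05


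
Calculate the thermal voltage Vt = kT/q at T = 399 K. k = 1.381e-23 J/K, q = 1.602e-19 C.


Step 1: kT = 1.381e-23 * 399 = 5.51019e-21 J
Step 2: Vt = kT/q = 5.51019e-21 / 1.602e-19
Step 3: Vt = 0.0344 V

0.0344


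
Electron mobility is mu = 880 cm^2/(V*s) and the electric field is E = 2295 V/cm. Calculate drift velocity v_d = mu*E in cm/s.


Step 1: v_d = mu * E
Step 2: v_d = 880 * 2295 = 2019600
Step 3: v_d = 2.02e+06 cm/s

2.02e+06


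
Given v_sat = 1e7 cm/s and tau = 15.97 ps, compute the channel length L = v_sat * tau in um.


Step 1: tau in seconds = 15.97 ps * 1e-12 = 1.5970e-11 s
Step 2: L = v_sat * tau = 1e7 * 1.5970e-11 = 1.5970e-04 cm
Step 3: L in um = 1.5970e-04 * 1e4 = 1.597 um

1.597


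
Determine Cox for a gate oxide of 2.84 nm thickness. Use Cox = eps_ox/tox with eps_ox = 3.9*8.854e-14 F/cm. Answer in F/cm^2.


Step 1: eps_ox = 3.9 * 8.854e-14 = 3.45306e-13 F/cm
Step 2: tox in cm = 2.84 nm * 1e-7 = 2.8400e-07 cm
Step 3: Cox = 3.45306e-13 / 2.8400e-07 = 1.22e-06 F/cm^2

1.22e-06


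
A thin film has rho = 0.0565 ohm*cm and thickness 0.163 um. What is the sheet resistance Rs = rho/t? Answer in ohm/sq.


Step 1: Convert thickness to cm: t = 0.163 um = 1.6300e-05 cm
Step 2: Rs = rho / t = 0.0565 / 1.6300e-05
Step 3: Rs = 3466.3 ohm/sq

3466.3


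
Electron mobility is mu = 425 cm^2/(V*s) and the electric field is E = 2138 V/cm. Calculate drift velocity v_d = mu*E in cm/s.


Step 1: v_d = mu * E
Step 2: v_d = 425 * 2138 = 908650
Step 3: v_d = 9.09e+05 cm/s

9.09e+05


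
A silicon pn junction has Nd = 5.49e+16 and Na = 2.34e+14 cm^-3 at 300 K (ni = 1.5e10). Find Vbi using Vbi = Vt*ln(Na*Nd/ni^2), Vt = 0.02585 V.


Step 1: Compute Na*Nd/ni^2 = 2.34e+14 * 5.49e+16 / (1.5e10)^2 = 5.7096e+10
Step 2: ln(5.7096e+10) = 24.7680
Step 3: Vbi = 0.02585 * 24.7680 = 0.64 V

0.64


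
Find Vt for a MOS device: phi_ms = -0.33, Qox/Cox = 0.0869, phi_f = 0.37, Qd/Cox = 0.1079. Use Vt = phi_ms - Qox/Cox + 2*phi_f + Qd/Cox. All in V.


Step 1: Vt = phi_ms - Qox/Cox + 2*phi_f + Qd/Cox
Step 2: Vt = -0.33 - 0.0869 + 2*0.37 + 0.1079
Step 3: Vt = -0.33 - 0.0869 + 0.74 + 0.1079
Step 4: Vt = 0.431 V

0.431


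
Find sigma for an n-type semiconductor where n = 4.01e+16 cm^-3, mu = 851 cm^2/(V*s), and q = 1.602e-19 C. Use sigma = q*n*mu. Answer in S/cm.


Step 1: sigma = q * n * mu
Step 2: sigma = 1.602e-19 * 4.01e+16 * 851
Step 3: sigma = 5.467e+00 S/cm

5.467e+00


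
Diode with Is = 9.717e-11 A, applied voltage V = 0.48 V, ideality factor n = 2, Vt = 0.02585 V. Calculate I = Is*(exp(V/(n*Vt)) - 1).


Step 1: V/(n*Vt) = 0.48/(2*0.02585) = 9.2843
Step 2: exp(9.2843) = 1.0768e+04
Step 3: I = 9.717e-11 * (1.0768e+04 - 1) = 1.05e-06 A

1.05e-06


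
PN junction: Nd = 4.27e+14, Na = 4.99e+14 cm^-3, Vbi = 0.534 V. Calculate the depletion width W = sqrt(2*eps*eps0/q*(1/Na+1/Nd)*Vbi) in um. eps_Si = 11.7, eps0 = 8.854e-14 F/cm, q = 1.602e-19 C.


Step 1: 1/Na + 1/Nd = 1/4.99e+14 + 1/4.27e+14 = 4.34593e-15
Step 2: 2*eps*eps0/q = 2*11.7*8.854e-14/1.602e-19 = 1.293281e+07
Step 3: W^2 = 1.293281e+07 * 4.34593e-15 * 0.534 = 3.00135e-08
Step 4: W = sqrt(3.00135e-08) = 1.732e-04 cm = 1.732 um

1.732


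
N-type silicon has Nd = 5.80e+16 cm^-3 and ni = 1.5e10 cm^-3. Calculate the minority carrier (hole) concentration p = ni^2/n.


Step 1: Since Nd >> ni, n ≈ Nd = 5.80e+16 cm^-3
Step 2: p = ni^2 / n = (1.5e10)^2 / 5.80e+16
Step 3: p = 2.25e20 / 5.80e+16 = 3.88e+03 cm^-3

3.88e+03


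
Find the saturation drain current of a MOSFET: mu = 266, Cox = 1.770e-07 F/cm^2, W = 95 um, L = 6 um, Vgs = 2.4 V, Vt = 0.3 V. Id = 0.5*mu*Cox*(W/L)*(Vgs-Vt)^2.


Step 1: Overdrive voltage Vov = Vgs - Vt = 2.4 - 0.3 = 2.1 V
Step 2: W/L = 95/6 = 15.8333
Step 3: Id = 0.5 * 266 * 1.770e-07 * 15.8333 * 2.1^2
Step 4: Id = 1.64e-03 A

1.64e-03


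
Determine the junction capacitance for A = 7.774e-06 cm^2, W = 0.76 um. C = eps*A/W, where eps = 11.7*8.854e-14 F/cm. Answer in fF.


Step 1: eps_Si = 11.7 * 8.854e-14 = 1.035918e-12 F/cm
Step 2: W in cm = 0.76 * 1e-4 = 7.60e-05 cm
Step 3: C = 1.035918e-12 * 7.774e-06 / 7.60e-05 = 1.059635e-13 F
Step 4: C = 105.96 fF

105.96


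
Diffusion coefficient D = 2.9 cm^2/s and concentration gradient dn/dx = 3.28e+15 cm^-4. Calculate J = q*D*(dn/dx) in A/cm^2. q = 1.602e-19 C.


Step 1: J = q * D * (dn/dx)
Step 2: J = 1.602e-19 * 2.9 * 3.28e+15
Step 3: J = 1.52e-03 A/cm^2

1.52e-03


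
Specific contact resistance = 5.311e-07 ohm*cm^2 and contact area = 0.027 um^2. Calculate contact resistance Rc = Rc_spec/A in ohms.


Step 1: Convert area to cm^2: 0.027 um^2 = 2.7000e-10 cm^2
Step 2: Rc = Rc_spec / A = 5.311e-07 / 2.7000e-10
Step 3: Rc = 1.97e+03 ohms

1.97e+03


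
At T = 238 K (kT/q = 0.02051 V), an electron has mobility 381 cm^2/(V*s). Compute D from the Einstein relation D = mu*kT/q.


Step 1: D = mu * (kT/q)
Step 2: D = 381 * 0.02051
Step 3: D = 7.81 cm^2/s

7.81


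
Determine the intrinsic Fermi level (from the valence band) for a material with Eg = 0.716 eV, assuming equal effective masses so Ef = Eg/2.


Step 1: For an intrinsic semiconductor, the Fermi level sits at midgap.
Step 2: Ef = Eg / 2 = 0.716 / 2 = 0.358 eV

0.358


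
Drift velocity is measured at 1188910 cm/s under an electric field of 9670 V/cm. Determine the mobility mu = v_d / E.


Step 1: mu = v_d / E
Step 2: mu = 1188910 / 9670
Step 3: mu = 122.95 cm^2/(V*s)

122.95


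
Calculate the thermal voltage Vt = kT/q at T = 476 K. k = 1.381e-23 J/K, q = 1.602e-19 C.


Step 1: kT = 1.381e-23 * 476 = 6.57356e-21 J
Step 2: Vt = kT/q = 6.57356e-21 / 1.602e-19
Step 3: Vt = 0.04103 V

0.04103


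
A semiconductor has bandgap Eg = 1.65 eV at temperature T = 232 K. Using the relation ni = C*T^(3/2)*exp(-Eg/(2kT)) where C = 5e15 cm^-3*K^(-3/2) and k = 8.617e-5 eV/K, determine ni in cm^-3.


Step 1: Compute kT = 8.617e-5 * 232 = 0.01999144 eV
Step 2: Exponent = -Eg/(2kT) = -1.65/(2*0.01999144) = -41.26766
Step 3: T^(3/2) = 232^1.5 = 3533.72
Step 4: ni = 5e15 * 3533.72 * exp(-41.26766) = 2.11e+01 cm^-3

2.11e+01


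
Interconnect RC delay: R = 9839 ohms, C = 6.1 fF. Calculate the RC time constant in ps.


Step 1: tau = R * C
Step 2: tau = 9839 * 6.1 fF = 9839 * 6.1e-15 F
Step 3: tau = 6.00179e-11 s = 60.0179 ps

60.0179


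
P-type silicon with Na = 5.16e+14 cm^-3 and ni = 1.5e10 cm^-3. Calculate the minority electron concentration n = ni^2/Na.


Step 1: Majority hole concentration p ≈ Na = 5.16e+14 cm^-3
Step 2: n = ni^2 / Na = (1.5e10)^2 / 5.16e+14
Step 3: n = 4.36e+05 cm^-3

4.36e+05


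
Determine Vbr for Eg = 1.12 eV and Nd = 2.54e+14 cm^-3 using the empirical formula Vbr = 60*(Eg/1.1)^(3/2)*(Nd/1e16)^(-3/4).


Step 1: Eg/1.1 = 1.12/1.1 = 1.018182
Step 2: (Eg/1.1)^1.5 = 1.018182^1.5 = 1.027397
Step 3: (Nd/1e16)^(-0.75) = (0.0254)^(-0.75) = 15.717183
Step 4: Vbr = 60 * 1.027397 * 15.717183 = 968.9 V

968.9


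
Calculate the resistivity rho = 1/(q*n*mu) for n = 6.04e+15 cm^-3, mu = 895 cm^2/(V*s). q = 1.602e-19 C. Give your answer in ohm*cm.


Step 1: sigma = q * n * mu = 1.602e-19 * 6.04e+15 * 895 = 8.66009e-01 S/cm
Step 2: rho = 1 / sigma = 1 / 8.66009e-01 = 1.155 ohm*cm

1.155


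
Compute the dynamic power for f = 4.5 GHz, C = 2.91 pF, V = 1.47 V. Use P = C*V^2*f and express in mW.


Step 1: V^2 = 1.47^2 = 2.1609 V^2
Step 2: P = C*V^2*f = 2.91e-12 F * 2.1609 * 4.5e9 Hz
Step 3: P = 2.82969855e-02 W
Step 4: P = 28.297 mW

28.297


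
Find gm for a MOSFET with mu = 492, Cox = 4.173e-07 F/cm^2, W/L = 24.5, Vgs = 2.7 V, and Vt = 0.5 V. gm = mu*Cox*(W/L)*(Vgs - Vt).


Step 1: Vov = Vgs - Vt = 2.7 - 0.5 = 2.2 V
Step 2: gm = mu * Cox * (W/L) * Vov
Step 3: gm = 492 * 4.173e-07 * 24.5 * 2.2 = 1.11e-02 S

1.11e-02


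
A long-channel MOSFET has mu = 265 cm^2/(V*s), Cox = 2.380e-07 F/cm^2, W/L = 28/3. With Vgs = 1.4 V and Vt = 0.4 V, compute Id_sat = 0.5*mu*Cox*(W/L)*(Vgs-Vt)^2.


Step 1: Overdrive voltage Vov = Vgs - Vt = 1.4 - 0.4 = 1.0 V
Step 2: W/L = 28/3 = 9.33333
Step 3: Id = 0.5 * 265 * 2.380e-07 * 9.33333 * 1.0^2
Step 4: Id = 2.94e-04 A

2.94e-04


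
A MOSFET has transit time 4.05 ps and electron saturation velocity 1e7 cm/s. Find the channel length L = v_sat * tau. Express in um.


Step 1: tau in seconds = 4.05 ps * 1e-12 = 4.0500e-12 s
Step 2: L = v_sat * tau = 1e7 * 4.0500e-12 = 4.0500e-05 cm
Step 3: L in um = 4.0500e-05 * 1e4 = 0.405 um

0.405


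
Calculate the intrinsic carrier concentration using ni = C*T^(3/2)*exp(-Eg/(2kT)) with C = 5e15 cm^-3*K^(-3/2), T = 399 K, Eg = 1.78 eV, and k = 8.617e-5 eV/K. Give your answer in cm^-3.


Step 1: Compute kT = 8.617e-5 * 399 = 0.03438183 eV
Step 2: Exponent = -Eg/(2kT) = -1.78/(2*0.03438183) = -25.88577
Step 3: T^(3/2) = 399^1.5 = 7970.02
Step 4: ni = 5e15 * 7970.02 * exp(-25.88577) = 2.28e+08 cm^-3

2.28e+08


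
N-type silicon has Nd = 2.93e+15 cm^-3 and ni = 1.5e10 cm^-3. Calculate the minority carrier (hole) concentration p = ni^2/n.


Step 1: Since Nd >> ni, n ≈ Nd = 2.93e+15 cm^-3
Step 2: p = ni^2 / n = (1.5e10)^2 / 2.93e+15
Step 3: p = 2.25e20 / 2.93e+15 = 7.68e+04 cm^-3

7.68e+04


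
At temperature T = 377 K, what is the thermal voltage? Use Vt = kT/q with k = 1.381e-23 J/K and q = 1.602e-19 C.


Step 1: kT = 1.381e-23 * 377 = 5.20637e-21 J
Step 2: Vt = kT/q = 5.20637e-21 / 1.602e-19
Step 3: Vt = 0.0325 V

0.0325


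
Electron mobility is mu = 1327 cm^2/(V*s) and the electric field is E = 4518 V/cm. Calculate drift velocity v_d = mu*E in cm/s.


Step 1: v_d = mu * E
Step 2: v_d = 1327 * 4518 = 5995386
Step 3: v_d = 6.00e+06 cm/s

6.00e+06


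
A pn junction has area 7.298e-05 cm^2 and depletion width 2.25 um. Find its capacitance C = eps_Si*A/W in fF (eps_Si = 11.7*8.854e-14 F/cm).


Step 1: eps_Si = 11.7 * 8.854e-14 = 1.035918e-12 F/cm
Step 2: W in cm = 2.25 * 1e-4 = 2.25e-04 cm
Step 3: C = 1.035918e-12 * 7.298e-05 / 2.25e-04 = 3.360058e-13 F
Step 4: C = 336.01 fF

336.01


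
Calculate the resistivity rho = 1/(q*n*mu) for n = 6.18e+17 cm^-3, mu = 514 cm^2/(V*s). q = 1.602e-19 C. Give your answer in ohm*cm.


Step 1: sigma = q * n * mu = 1.602e-19 * 6.18e+17 * 514 = 5.08879e+01 S/cm
Step 2: rho = 1 / sigma = 1 / 5.08879e+01 = 0.01965 ohm*cm

0.01965


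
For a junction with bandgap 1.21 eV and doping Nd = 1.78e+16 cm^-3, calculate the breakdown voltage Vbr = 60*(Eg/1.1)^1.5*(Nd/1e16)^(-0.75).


Step 1: Eg/1.1 = 1.21/1.1 = 1.100000
Step 2: (Eg/1.1)^1.5 = 1.100000^1.5 = 1.153690
Step 3: (Nd/1e16)^(-0.75) = (1.78)^(-0.75) = 0.648911
Step 4: Vbr = 60 * 1.153690 * 0.648911 = 44.9 V

44.9


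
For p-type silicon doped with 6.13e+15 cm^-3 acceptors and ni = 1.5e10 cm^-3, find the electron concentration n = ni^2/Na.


Step 1: Majority hole concentration p ≈ Na = 6.13e+15 cm^-3
Step 2: n = ni^2 / Na = (1.5e10)^2 / 6.13e+15
Step 3: n = 3.67e+04 cm^-3

3.67e+04


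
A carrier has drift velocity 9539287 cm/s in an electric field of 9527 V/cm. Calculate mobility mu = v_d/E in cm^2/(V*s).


Step 1: mu = v_d / E
Step 2: mu = 9539287 / 9527
Step 3: mu = 1001.29 cm^2/(V*s)

1001.29


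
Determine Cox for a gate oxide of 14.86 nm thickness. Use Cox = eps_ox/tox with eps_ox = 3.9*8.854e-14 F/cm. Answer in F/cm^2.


Step 1: eps_ox = 3.9 * 8.854e-14 = 3.45306e-13 F/cm
Step 2: tox in cm = 14.86 nm * 1e-7 = 1.4860e-06 cm
Step 3: Cox = 3.45306e-13 / 1.4860e-06 = 2.32e-07 F/cm^2

2.32e-07


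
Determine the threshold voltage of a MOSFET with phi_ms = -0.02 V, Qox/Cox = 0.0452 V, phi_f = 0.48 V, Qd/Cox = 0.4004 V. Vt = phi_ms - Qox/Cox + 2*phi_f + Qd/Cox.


Step 1: Vt = phi_ms - Qox/Cox + 2*phi_f + Qd/Cox
Step 2: Vt = -0.02 - 0.0452 + 2*0.48 + 0.4004
Step 3: Vt = -0.02 - 0.0452 + 0.96 + 0.4004
Step 4: Vt = 1.2952 V

1.2952


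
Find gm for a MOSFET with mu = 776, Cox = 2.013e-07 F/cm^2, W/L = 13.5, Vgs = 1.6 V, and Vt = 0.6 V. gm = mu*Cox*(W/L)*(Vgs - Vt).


Step 1: Vov = Vgs - Vt = 1.6 - 0.6 = 1.0 V
Step 2: gm = mu * Cox * (W/L) * Vov
Step 3: gm = 776 * 2.013e-07 * 13.5 * 1.0 = 2.11e-03 S

2.11e-03


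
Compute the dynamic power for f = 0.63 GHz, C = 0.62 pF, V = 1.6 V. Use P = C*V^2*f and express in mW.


Step 1: V^2 = 1.6^2 = 2.56 V^2
Step 2: P = C*V^2*f = 0.62e-12 F * 2.56 * 0.63e9 Hz
Step 3: P = 9.99936e-04 W
Step 4: P = 1.0 mW

1.0


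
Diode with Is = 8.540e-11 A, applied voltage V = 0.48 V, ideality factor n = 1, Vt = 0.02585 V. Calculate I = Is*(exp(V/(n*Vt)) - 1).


Step 1: V/(n*Vt) = 0.48/(1*0.02585) = 18.5687
Step 2: exp(18.5687) = 1.1595e+08
Step 3: I = 8.540e-11 * (1.1595e+08 - 1) = 9.90e-03 A

9.90e-03


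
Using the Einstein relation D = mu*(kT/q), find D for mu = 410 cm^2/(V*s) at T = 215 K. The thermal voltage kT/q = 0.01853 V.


Step 1: D = mu * (kT/q)
Step 2: D = 410 * 0.01853
Step 3: D = 7.6 cm^2/s

7.6


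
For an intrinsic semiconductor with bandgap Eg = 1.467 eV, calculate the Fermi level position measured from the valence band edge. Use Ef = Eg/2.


Step 1: For an intrinsic semiconductor, the Fermi level sits at midgap.
Step 2: Ef = Eg / 2 = 1.467 / 2 = 0.7335 eV

0.7335


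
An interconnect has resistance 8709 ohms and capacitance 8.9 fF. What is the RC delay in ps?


Step 1: tau = R * C
Step 2: tau = 8709 * 8.9 fF = 8709 * 8.9e-15 F
Step 3: tau = 7.75101e-11 s = 77.5101 ps

77.5101


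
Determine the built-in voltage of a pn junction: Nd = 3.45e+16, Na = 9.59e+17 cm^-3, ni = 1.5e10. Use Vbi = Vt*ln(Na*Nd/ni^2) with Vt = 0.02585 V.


Step 1: Compute Na*Nd/ni^2 = 9.59e+17 * 3.45e+16 / (1.5e10)^2 = 1.4705e+14
Step 2: ln(1.4705e+14) = 32.6218
Step 3: Vbi = 0.02585 * 32.6218 = 0.843 V

0.843


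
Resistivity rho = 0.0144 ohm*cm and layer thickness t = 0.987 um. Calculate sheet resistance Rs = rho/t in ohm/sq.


Step 1: Convert thickness to cm: t = 0.987 um = 9.8700e-05 cm
Step 2: Rs = rho / t = 0.0144 / 9.8700e-05
Step 3: Rs = 145.9 ohm/sq

145.9


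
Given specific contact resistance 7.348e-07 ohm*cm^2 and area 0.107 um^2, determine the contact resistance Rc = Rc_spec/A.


Step 1: Convert area to cm^2: 0.107 um^2 = 1.0700e-09 cm^2
Step 2: Rc = Rc_spec / A = 7.348e-07 / 1.0700e-09
Step 3: Rc = 6.87e+02 ohms

6.87e+02


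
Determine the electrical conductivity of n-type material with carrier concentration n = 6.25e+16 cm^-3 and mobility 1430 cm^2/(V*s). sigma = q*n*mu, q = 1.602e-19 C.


Step 1: sigma = q * n * mu
Step 2: sigma = 1.602e-19 * 6.25e+16 * 1430
Step 3: sigma = 1.432e+01 S/cm

1.432e+01


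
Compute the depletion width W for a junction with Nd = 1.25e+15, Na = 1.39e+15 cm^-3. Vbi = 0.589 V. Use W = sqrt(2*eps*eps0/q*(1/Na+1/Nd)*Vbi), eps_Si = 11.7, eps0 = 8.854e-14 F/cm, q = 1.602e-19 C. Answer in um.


Step 1: 1/Na + 1/Nd = 1/1.39e+15 + 1/1.25e+15 = 1.51942e-15
Step 2: 2*eps*eps0/q = 2*11.7*8.854e-14/1.602e-19 = 1.293281e+07
Step 3: W^2 = 1.293281e+07 * 1.51942e-15 * 0.589 = 1.15741e-08
Step 4: W = sqrt(1.15741e-08) = 1.076e-04 cm = 1.076 um

1.076


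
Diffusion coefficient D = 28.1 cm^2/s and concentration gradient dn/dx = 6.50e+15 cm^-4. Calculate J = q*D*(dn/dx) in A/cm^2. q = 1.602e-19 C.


Step 1: J = q * D * (dn/dx)
Step 2: J = 1.602e-19 * 28.1 * 6.50e+15
Step 3: J = 2.93e-02 A/cm^2

2.93e-02


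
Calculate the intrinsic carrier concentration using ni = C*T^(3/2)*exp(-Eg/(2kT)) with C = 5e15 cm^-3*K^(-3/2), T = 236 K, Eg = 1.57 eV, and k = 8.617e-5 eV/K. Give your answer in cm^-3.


Step 1: Compute kT = 8.617e-5 * 236 = 0.02033612 eV
Step 2: Exponent = -Eg/(2kT) = -1.57/(2*0.02033612) = -38.60127
Step 3: T^(3/2) = 236^1.5 = 3625.50
Step 4: ni = 5e15 * 3625.50 * exp(-38.60127) = 3.12e+02 cm^-3

3.12e+02


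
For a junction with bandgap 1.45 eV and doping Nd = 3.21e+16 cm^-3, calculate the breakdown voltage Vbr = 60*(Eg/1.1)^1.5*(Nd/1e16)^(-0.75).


Step 1: Eg/1.1 = 1.45/1.1 = 1.318182
Step 2: (Eg/1.1)^1.5 = 1.318182^1.5 = 1.513433
Step 3: (Nd/1e16)^(-0.75) = (3.21)^(-0.75) = 0.416986
Step 4: Vbr = 60 * 1.513433 * 0.416986 = 37.9 V

37.9


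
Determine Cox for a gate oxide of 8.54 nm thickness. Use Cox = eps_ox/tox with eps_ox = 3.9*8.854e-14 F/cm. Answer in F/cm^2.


Step 1: eps_ox = 3.9 * 8.854e-14 = 3.45306e-13 F/cm
Step 2: tox in cm = 8.54 nm * 1e-7 = 8.5400e-07 cm
Step 3: Cox = 3.45306e-13 / 8.5400e-07 = 4.04e-07 F/cm^2

4.04e-07


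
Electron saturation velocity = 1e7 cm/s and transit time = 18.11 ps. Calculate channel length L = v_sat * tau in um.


Step 1: tau in seconds = 18.11 ps * 1e-12 = 1.8110e-11 s
Step 2: L = v_sat * tau = 1e7 * 1.8110e-11 = 1.8110e-04 cm
Step 3: L in um = 1.8110e-04 * 1e4 = 1.811 um

1.811


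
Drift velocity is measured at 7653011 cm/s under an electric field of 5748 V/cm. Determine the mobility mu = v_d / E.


Step 1: mu = v_d / E
Step 2: mu = 7653011 / 5748
Step 3: mu = 1331.42 cm^2/(V*s)

1331.42


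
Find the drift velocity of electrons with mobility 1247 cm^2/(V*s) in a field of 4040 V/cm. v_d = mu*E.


Step 1: v_d = mu * E
Step 2: v_d = 1247 * 4040 = 5037880
Step 3: v_d = 5.04e+06 cm/s

5.04e+06


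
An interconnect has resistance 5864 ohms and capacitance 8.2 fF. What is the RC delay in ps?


Step 1: tau = R * C
Step 2: tau = 5864 * 8.2 fF = 5864 * 8.2e-15 F
Step 3: tau = 4.80848e-11 s = 48.0848 ps

48.0848


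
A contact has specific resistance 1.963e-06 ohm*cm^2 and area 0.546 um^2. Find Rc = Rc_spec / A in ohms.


Step 1: Convert area to cm^2: 0.546 um^2 = 5.4600e-09 cm^2
Step 2: Rc = Rc_spec / A = 1.963e-06 / 5.4600e-09
Step 3: Rc = 3.60e+02 ohms

3.60e+02


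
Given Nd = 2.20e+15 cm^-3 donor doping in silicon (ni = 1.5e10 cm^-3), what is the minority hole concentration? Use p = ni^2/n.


Step 1: Since Nd >> ni, n ≈ Nd = 2.20e+15 cm^-3
Step 2: p = ni^2 / n = (1.5e10)^2 / 2.20e+15
Step 3: p = 2.25e20 / 2.20e+15 = 1.02e+05 cm^-3

1.02e+05


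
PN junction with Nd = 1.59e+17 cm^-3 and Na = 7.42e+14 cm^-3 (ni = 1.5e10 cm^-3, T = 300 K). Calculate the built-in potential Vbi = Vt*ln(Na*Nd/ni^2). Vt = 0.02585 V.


Step 1: Compute Na*Nd/ni^2 = 7.42e+14 * 1.59e+17 / (1.5e10)^2 = 5.2435e+11
Step 2: ln(5.2435e+11) = 26.9854
Step 3: Vbi = 0.02585 * 26.9854 = 0.698 V

0.698


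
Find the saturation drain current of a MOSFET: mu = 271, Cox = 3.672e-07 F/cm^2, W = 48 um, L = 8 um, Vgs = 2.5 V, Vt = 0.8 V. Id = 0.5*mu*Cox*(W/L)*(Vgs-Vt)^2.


Step 1: Overdrive voltage Vov = Vgs - Vt = 2.5 - 0.8 = 1.7 V
Step 2: W/L = 48/8 = 6
Step 3: Id = 0.5 * 271 * 3.672e-07 * 6 * 1.7^2
Step 4: Id = 8.63e-04 A

8.63e-04


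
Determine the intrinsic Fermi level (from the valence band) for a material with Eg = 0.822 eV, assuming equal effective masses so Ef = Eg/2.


Step 1: For an intrinsic semiconductor, the Fermi level sits at midgap.
Step 2: Ef = Eg / 2 = 0.822 / 2 = 0.411 eV

0.411


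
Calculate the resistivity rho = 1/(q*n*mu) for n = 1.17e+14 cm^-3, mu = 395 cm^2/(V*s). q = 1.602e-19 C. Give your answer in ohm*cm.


Step 1: sigma = q * n * mu = 1.602e-19 * 1.17e+14 * 395 = 7.40364e-03 S/cm
Step 2: rho = 1 / sigma = 1 / 7.40364e-03 = 135.1 ohm*cm

135.1


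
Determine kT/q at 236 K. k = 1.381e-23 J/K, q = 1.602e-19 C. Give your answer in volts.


Step 1: kT = 1.381e-23 * 236 = 3.25916e-21 J
Step 2: Vt = kT/q = 3.25916e-21 / 1.602e-19
Step 3: Vt = 0.02034 V

0.02034


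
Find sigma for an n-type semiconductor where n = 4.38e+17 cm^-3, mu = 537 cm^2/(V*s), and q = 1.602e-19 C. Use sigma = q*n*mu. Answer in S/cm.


Step 1: sigma = q * n * mu
Step 2: sigma = 1.602e-19 * 4.38e+17 * 537
Step 3: sigma = 3.768e+01 S/cm

3.768e+01


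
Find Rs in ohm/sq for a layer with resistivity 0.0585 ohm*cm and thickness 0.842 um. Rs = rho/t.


Step 1: Convert thickness to cm: t = 0.842 um = 8.4200e-05 cm
Step 2: Rs = rho / t = 0.0585 / 8.4200e-05
Step 3: Rs = 694.8 ohm/sq

694.8


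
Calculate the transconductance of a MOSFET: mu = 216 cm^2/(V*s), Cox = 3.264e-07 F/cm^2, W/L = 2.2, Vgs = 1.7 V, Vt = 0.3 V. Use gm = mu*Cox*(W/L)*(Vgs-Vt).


Step 1: Vov = Vgs - Vt = 1.7 - 0.3 = 1.4 V
Step 2: gm = mu * Cox * (W/L) * Vov
Step 3: gm = 216 * 3.264e-07 * 2.2 * 1.4 = 2.17e-04 S

2.17e-04


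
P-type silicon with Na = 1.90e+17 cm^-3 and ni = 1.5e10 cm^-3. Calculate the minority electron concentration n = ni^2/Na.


Step 1: Majority hole concentration p ≈ Na = 1.90e+17 cm^-3
Step 2: n = ni^2 / Na = (1.5e10)^2 / 1.90e+17
Step 3: n = 1.18e+03 cm^-3

1.18e+03


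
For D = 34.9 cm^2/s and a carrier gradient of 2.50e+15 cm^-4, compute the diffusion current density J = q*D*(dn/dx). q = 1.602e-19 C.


Step 1: J = q * D * (dn/dx)
Step 2: J = 1.602e-19 * 34.9 * 2.50e+15
Step 3: J = 1.40e-02 A/cm^2

1.40e-02


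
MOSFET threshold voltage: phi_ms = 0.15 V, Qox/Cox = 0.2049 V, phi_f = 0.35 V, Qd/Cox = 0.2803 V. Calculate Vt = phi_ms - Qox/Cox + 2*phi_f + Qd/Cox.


Step 1: Vt = phi_ms - Qox/Cox + 2*phi_f + Qd/Cox
Step 2: Vt = 0.15 - 0.2049 + 2*0.35 + 0.2803
Step 3: Vt = 0.15 - 0.2049 + 0.7 + 0.2803
Step 4: Vt = 0.9254 V

0.9254


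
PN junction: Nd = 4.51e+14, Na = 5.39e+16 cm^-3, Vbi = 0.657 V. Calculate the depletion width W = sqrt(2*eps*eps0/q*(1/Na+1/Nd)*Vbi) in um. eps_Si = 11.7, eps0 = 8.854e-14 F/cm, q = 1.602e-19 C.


Step 1: 1/Na + 1/Nd = 1/5.39e+16 + 1/4.51e+14 = 2.23585e-15
Step 2: 2*eps*eps0/q = 2*11.7*8.854e-14/1.602e-19 = 1.293281e+07
Step 3: W^2 = 1.293281e+07 * 2.23585e-15 * 0.657 = 1.89977e-08
Step 4: W = sqrt(1.89977e-08) = 1.378e-04 cm = 1.378 um

1.378


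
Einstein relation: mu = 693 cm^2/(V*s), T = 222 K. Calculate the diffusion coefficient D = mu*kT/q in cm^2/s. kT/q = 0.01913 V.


Step 1: D = mu * (kT/q)
Step 2: D = 693 * 0.01913
Step 3: D = 13.26 cm^2/s

13.26


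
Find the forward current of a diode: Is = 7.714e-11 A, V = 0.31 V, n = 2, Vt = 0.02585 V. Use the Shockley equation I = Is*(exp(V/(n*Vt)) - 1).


Step 1: V/(n*Vt) = 0.31/(2*0.02585) = 5.9961
Step 2: exp(5.9961) = 4.0186e+02
Step 3: I = 7.714e-11 * (4.0186e+02 - 1) = 3.09e-08 A

3.09e-08


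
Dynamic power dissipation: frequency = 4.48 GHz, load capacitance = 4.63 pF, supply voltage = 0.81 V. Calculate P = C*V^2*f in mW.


Step 1: V^2 = 0.81^2 = 0.6561 V^2
Step 2: P = C*V^2*f = 4.63e-12 F * 0.6561 * 4.48e9 Hz
Step 3: P = 1.360908864e-02 W
Step 4: P = 13.609 mW

13.609


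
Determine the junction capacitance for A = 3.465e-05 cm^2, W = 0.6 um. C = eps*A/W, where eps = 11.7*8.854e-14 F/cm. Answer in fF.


Step 1: eps_Si = 11.7 * 8.854e-14 = 1.035918e-12 F/cm
Step 2: W in cm = 0.6 * 1e-4 = 6.00e-05 cm
Step 3: C = 1.035918e-12 * 3.465e-05 / 6.00e-05 = 5.982426e-13 F
Step 4: C = 598.24 fF

598.24


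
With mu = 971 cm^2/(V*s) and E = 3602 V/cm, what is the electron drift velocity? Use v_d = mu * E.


Step 1: v_d = mu * E
Step 2: v_d = 971 * 3602 = 3497542
Step 3: v_d = 3.50e+06 cm/s

3.50e+06


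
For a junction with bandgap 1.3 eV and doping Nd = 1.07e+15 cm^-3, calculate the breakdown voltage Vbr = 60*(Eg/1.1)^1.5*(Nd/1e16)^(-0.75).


Step 1: Eg/1.1 = 1.3/1.1 = 1.181818
Step 2: (Eg/1.1)^1.5 = 1.181818^1.5 = 1.284772
Step 3: (Nd/1e16)^(-0.75) = (0.107)^(-0.75) = 5.345178
Step 4: Vbr = 60 * 1.284772 * 5.345178 = 412.0 V

412.0


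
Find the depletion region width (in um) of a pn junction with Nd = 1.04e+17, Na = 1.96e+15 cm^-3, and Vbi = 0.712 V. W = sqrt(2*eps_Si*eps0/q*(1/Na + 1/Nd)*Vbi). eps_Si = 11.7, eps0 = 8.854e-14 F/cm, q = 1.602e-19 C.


Step 1: 1/Na + 1/Nd = 1/1.96e+15 + 1/1.04e+17 = 5.19819e-16
Step 2: 2*eps*eps0/q = 2*11.7*8.854e-14/1.602e-19 = 1.293281e+07
Step 3: W^2 = 1.293281e+07 * 5.19819e-16 * 0.712 = 4.78658e-09
Step 4: W = sqrt(4.78658e-09) = 6.919e-05 cm = 0.6919 um

0.6919


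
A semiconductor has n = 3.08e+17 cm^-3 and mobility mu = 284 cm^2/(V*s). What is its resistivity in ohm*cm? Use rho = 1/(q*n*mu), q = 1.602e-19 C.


Step 1: sigma = q * n * mu = 1.602e-19 * 3.08e+17 * 284 = 1.40130e+01 S/cm
Step 2: rho = 1 / sigma = 1 / 1.40130e+01 = 0.07136 ohm*cm

0.07136


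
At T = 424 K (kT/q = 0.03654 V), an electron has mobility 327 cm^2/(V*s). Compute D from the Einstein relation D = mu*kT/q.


Step 1: D = mu * (kT/q)
Step 2: D = 327 * 0.03654
Step 3: D = 11.95 cm^2/s

11.95


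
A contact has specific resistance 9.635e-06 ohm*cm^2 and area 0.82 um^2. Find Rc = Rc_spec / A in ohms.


Step 1: Convert area to cm^2: 0.82 um^2 = 8.2000e-09 cm^2
Step 2: Rc = Rc_spec / A = 9.635e-06 / 8.2000e-09
Step 3: Rc = 1.18e+03 ohms

1.18e+03


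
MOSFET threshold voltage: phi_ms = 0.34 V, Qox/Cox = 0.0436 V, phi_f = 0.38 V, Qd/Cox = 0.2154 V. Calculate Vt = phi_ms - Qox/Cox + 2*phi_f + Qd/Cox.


Step 1: Vt = phi_ms - Qox/Cox + 2*phi_f + Qd/Cox
Step 2: Vt = 0.34 - 0.0436 + 2*0.38 + 0.2154
Step 3: Vt = 0.34 - 0.0436 + 0.76 + 0.2154
Step 4: Vt = 1.2718 V

1.2718


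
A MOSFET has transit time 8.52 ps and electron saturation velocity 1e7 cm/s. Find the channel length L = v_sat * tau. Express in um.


Step 1: tau in seconds = 8.52 ps * 1e-12 = 8.5200e-12 s
Step 2: L = v_sat * tau = 1e7 * 8.5200e-12 = 8.5200e-05 cm
Step 3: L in um = 8.5200e-05 * 1e4 = 0.852 um

0.852


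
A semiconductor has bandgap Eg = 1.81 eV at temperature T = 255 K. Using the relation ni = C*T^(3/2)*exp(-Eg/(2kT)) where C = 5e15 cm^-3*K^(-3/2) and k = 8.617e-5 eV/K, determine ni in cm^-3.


Step 1: Compute kT = 8.617e-5 * 255 = 0.02197335 eV
Step 2: Exponent = -Eg/(2kT) = -1.81/(2*0.02197335) = -41.18626
Step 3: T^(3/2) = 255^1.5 = 4072.02
Step 4: ni = 5e15 * 4072.02 * exp(-41.18626) = 2.64e+01 cm^-3

2.64e+01


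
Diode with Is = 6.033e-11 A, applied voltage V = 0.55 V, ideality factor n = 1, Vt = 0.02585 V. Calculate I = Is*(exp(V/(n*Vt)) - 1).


Step 1: V/(n*Vt) = 0.55/(1*0.02585) = 21.2766
Step 2: exp(21.2766) = 1.7390e+09
Step 3: I = 6.033e-11 * (1.7390e+09 - 1) = 1.05e-01 A

1.05e-01


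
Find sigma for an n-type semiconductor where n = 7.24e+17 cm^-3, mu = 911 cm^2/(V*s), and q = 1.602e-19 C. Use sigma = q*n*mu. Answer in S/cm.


Step 1: sigma = q * n * mu
Step 2: sigma = 1.602e-19 * 7.24e+17 * 911
Step 3: sigma = 1.057e+02 S/cm

1.057e+02


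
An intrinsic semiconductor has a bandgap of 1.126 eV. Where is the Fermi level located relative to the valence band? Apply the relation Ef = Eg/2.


Step 1: For an intrinsic semiconductor, the Fermi level sits at midgap.
Step 2: Ef = Eg / 2 = 1.126 / 2 = 0.563 eV

0.563


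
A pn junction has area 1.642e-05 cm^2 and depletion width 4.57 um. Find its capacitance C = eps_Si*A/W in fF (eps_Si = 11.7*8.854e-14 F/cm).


Step 1: eps_Si = 11.7 * 8.854e-14 = 1.035918e-12 F/cm
Step 2: W in cm = 4.57 * 1e-4 = 4.57e-04 cm
Step 3: C = 1.035918e-12 * 1.642e-05 / 4.57e-04 = 3.722051e-14 F
Step 4: C = 37.22 fF

37.22


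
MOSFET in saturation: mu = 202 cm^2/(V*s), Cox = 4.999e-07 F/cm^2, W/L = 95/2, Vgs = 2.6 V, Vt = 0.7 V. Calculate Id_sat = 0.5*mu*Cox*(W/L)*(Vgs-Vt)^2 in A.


Step 1: Overdrive voltage Vov = Vgs - Vt = 2.6 - 0.7 = 1.9 V
Step 2: W/L = 95/2 = 47.5
Step 3: Id = 0.5 * 202 * 4.999e-07 * 47.5 * 1.9^2
Step 4: Id = 8.66e-03 A

8.66e-03


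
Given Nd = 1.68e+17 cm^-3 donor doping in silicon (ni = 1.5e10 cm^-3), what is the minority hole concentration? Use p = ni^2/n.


Step 1: Since Nd >> ni, n ≈ Nd = 1.68e+17 cm^-3
Step 2: p = ni^2 / n = (1.5e10)^2 / 1.68e+17
Step 3: p = 2.25e20 / 1.68e+17 = 1.34e+03 cm^-3

1.34e+03


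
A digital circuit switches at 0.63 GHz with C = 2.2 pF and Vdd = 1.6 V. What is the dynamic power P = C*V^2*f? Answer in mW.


Step 1: V^2 = 1.6^2 = 2.56 V^2
Step 2: P = C*V^2*f = 2.2e-12 F * 2.56 * 0.63e9 Hz
Step 3: P = 3.54816e-03 W
Step 4: P = 3.548 mW

3.548


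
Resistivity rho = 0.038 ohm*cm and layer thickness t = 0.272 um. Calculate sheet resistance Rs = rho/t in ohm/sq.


Step 1: Convert thickness to cm: t = 0.272 um = 2.7200e-05 cm
Step 2: Rs = rho / t = 0.038 / 2.7200e-05
Step 3: Rs = 1397.1 ohm/sq

1397.1


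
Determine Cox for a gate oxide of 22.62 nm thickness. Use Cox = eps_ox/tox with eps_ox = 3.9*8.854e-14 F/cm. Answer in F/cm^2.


Step 1: eps_ox = 3.9 * 8.854e-14 = 3.45306e-13 F/cm
Step 2: tox in cm = 22.62 nm * 1e-7 = 2.2620e-06 cm
Step 3: Cox = 3.45306e-13 / 2.2620e-06 = 1.53e-07 F/cm^2

1.53e-07


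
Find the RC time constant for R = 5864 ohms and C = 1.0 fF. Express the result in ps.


Step 1: tau = R * C
Step 2: tau = 5864 * 1.0 fF = 5864 * 1.0e-15 F
Step 3: tau = 5.864e-12 s = 5.864 ps

5.864


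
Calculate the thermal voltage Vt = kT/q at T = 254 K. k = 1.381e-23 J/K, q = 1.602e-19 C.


Step 1: kT = 1.381e-23 * 254 = 3.50774e-21 J
Step 2: Vt = kT/q = 3.50774e-21 / 1.602e-19
Step 3: Vt = 0.0219 V

0.0219


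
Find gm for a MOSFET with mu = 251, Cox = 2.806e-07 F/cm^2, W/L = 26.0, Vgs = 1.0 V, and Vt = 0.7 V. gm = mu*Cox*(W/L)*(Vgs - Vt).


Step 1: Vov = Vgs - Vt = 1.0 - 0.7 = 0.3 V
Step 2: gm = mu * Cox * (W/L) * Vov
Step 3: gm = 251 * 2.806e-07 * 26.0 * 0.3 = 5.49e-04 S

5.49e-04


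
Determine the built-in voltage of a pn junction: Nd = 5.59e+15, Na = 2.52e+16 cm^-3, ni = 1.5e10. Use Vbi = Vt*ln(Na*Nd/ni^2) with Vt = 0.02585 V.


Step 1: Compute Na*Nd/ni^2 = 2.52e+16 * 5.59e+15 / (1.5e10)^2 = 6.2608e+11
Step 2: ln(6.2608e+11) = 27.1627
Step 3: Vbi = 0.02585 * 27.1627 = 0.702 V

0.702


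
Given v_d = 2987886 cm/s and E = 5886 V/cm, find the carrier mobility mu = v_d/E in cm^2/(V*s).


Step 1: mu = v_d / E
Step 2: mu = 2987886 / 5886
Step 3: mu = 507.63 cm^2/(V*s)

507.63


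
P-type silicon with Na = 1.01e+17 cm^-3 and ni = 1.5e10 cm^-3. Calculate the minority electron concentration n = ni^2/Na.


Step 1: Majority hole concentration p ≈ Na = 1.01e+17 cm^-3
Step 2: n = ni^2 / Na = (1.5e10)^2 / 1.01e+17
Step 3: n = 2.23e+03 cm^-3

2.23e+03


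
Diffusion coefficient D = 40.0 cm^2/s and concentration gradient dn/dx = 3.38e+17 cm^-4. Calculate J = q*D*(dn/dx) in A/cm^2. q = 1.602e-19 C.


Step 1: J = q * D * (dn/dx)
Step 2: J = 1.602e-19 * 40.0 * 3.38e+17
Step 3: J = 2.17e+00 A/cm^2

2.17e+00


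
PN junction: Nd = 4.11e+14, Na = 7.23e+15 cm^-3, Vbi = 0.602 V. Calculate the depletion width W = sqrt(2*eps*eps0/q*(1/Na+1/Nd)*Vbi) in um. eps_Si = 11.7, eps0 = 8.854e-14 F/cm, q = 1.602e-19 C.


Step 1: 1/Na + 1/Nd = 1/7.23e+15 + 1/4.11e+14 = 2.57140e-15
Step 2: 2*eps*eps0/q = 2*11.7*8.854e-14/1.602e-19 = 1.293281e+07
Step 3: W^2 = 1.293281e+07 * 2.57140e-15 * 0.602 = 2.00198e-08
Step 4: W = sqrt(2.00198e-08) = 1.415e-04 cm = 1.415 um

1.415


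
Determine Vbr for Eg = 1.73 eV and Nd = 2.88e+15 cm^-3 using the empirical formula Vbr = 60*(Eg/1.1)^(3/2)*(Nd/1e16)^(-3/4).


Step 1: Eg/1.1 = 1.73/1.1 = 1.572727
Step 2: (Eg/1.1)^1.5 = 1.572727^1.5 = 1.972332
Step 3: (Nd/1e16)^(-0.75) = (0.288)^(-0.75) = 2.543640
Step 4: Vbr = 60 * 1.972332 * 2.543640 = 301.0 V

301.0


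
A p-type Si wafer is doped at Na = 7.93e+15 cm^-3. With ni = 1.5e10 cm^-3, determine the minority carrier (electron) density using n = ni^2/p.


Step 1: Majority hole concentration p ≈ Na = 7.93e+15 cm^-3
Step 2: n = ni^2 / Na = (1.5e10)^2 / 7.93e+15
Step 3: n = 2.84e+04 cm^-3

2.84e+04


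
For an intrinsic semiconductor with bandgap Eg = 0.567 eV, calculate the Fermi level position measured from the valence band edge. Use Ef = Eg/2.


Step 1: For an intrinsic semiconductor, the Fermi level sits at midgap.
Step 2: Ef = Eg / 2 = 0.567 / 2 = 0.2835 eV

0.2835


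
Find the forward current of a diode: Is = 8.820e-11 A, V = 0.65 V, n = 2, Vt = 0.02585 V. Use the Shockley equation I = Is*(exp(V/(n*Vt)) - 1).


Step 1: V/(n*Vt) = 0.65/(2*0.02585) = 12.5725
Step 2: exp(12.5725) = 2.8851e+05
Step 3: I = 8.820e-11 * (2.8851e+05 - 1) = 2.54e-05 A

2.54e-05


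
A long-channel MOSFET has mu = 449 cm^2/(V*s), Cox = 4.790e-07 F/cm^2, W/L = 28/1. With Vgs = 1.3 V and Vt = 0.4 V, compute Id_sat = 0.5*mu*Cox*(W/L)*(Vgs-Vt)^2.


Step 1: Overdrive voltage Vov = Vgs - Vt = 1.3 - 0.4 = 0.9 V
Step 2: W/L = 28/1 = 28
Step 3: Id = 0.5 * 449 * 4.790e-07 * 28 * 0.9^2
Step 4: Id = 2.44e-03 A

2.44e-03


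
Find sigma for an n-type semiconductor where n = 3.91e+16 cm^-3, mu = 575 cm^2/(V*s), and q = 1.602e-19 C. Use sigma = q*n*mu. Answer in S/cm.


Step 1: sigma = q * n * mu
Step 2: sigma = 1.602e-19 * 3.91e+16 * 575
Step 3: sigma = 3.602e+00 S/cm

3.602e+00


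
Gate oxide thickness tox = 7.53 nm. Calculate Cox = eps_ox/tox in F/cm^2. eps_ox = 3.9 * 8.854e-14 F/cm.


Step 1: eps_ox = 3.9 * 8.854e-14 = 3.45306e-13 F/cm
Step 2: tox in cm = 7.53 nm * 1e-7 = 7.5300e-07 cm
Step 3: Cox = 3.45306e-13 / 7.5300e-07 = 4.59e-07 F/cm^2

4.59e-07


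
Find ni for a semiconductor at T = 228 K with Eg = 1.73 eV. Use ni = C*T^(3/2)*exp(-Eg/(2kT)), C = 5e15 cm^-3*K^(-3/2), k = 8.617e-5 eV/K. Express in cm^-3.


Step 1: Compute kT = 8.617e-5 * 228 = 0.01964676 eV
Step 2: Exponent = -Eg/(2kT) = -1.73/(2*0.01964676) = -44.02762
Step 3: T^(3/2) = 228^1.5 = 3442.72
Step 4: ni = 5e15 * 3442.72 * exp(-44.02762) = 1.30e+00 cm^-3

1.30e+00


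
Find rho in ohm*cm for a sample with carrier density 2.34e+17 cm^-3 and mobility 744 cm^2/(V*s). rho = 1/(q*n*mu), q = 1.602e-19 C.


Step 1: sigma = q * n * mu = 1.602e-19 * 2.34e+17 * 744 = 2.78902e+01 S/cm
Step 2: rho = 1 / sigma = 1 / 2.78902e+01 = 0.03585 ohm*cm

0.03585


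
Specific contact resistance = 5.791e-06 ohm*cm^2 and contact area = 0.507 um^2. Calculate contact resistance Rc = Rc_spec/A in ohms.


Step 1: Convert area to cm^2: 0.507 um^2 = 5.0700e-09 cm^2
Step 2: Rc = Rc_spec / A = 5.791e-06 / 5.0700e-09
Step 3: Rc = 1.14e+03 ohms

1.14e+03


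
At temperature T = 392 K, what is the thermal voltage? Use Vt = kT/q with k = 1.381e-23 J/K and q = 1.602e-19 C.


Step 1: kT = 1.381e-23 * 392 = 5.41352e-21 J
Step 2: Vt = kT/q = 5.41352e-21 / 1.602e-19
Step 3: Vt = 0.03379 V

0.03379


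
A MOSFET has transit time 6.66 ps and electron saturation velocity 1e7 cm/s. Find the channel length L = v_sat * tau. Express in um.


Step 1: tau in seconds = 6.66 ps * 1e-12 = 6.6600e-12 s
Step 2: L = v_sat * tau = 1e7 * 6.6600e-12 = 6.6600e-05 cm
Step 3: L in um = 6.6600e-05 * 1e4 = 0.666 um

0.666


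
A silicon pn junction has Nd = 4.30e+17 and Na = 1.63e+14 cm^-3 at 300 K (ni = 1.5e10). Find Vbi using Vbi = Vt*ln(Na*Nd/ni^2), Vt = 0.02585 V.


Step 1: Compute Na*Nd/ni^2 = 1.63e+14 * 4.30e+17 / (1.5e10)^2 = 3.1151e+11
Step 2: ln(3.1151e+11) = 26.4647
Step 3: Vbi = 0.02585 * 26.4647 = 0.684 V

0.684


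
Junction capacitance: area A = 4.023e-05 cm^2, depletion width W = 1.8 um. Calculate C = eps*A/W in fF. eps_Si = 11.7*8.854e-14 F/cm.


Step 1: eps_Si = 11.7 * 8.854e-14 = 1.035918e-12 F/cm
Step 2: W in cm = 1.8 * 1e-4 = 1.80e-04 cm
Step 3: C = 1.035918e-12 * 4.023e-05 / 1.80e-04 = 2.315277e-13 F
Step 4: C = 231.53 fF

231.53


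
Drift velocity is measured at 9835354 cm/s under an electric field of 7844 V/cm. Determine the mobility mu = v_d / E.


Step 1: mu = v_d / E
Step 2: mu = 9835354 / 7844
Step 3: mu = 1253.87 cm^2/(V*s)

1253.87


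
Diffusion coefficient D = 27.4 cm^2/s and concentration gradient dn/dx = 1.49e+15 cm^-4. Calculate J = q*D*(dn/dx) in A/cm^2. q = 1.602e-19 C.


Step 1: J = q * D * (dn/dx)
Step 2: J = 1.602e-19 * 27.4 * 1.49e+15
Step 3: J = 6.54e-03 A/cm^2

6.54e-03


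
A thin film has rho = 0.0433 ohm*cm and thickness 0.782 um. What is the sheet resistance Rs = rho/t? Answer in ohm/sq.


Step 1: Convert thickness to cm: t = 0.782 um = 7.8200e-05 cm
Step 2: Rs = rho / t = 0.0433 / 7.8200e-05
Step 3: Rs = 553.7 ohm/sq

553.7


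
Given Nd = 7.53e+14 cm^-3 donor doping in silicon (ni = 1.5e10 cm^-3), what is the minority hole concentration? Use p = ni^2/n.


Step 1: Since Nd >> ni, n ≈ Nd = 7.53e+14 cm^-3
Step 2: p = ni^2 / n = (1.5e10)^2 / 7.53e+14
Step 3: p = 2.25e20 / 7.53e+14 = 2.99e+05 cm^-3

2.99e+05


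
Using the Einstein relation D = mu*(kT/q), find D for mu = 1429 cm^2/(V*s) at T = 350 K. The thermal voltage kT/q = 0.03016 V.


Step 1: D = mu * (kT/q)
Step 2: D = 1429 * 0.03016
Step 3: D = 43.1 cm^2/s

43.1


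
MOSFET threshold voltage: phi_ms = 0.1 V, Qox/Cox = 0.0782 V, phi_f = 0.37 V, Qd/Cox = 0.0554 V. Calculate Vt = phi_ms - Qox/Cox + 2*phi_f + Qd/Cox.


Step 1: Vt = phi_ms - Qox/Cox + 2*phi_f + Qd/Cox
Step 2: Vt = 0.1 - 0.0782 + 2*0.37 + 0.0554
Step 3: Vt = 0.1 - 0.0782 + 0.74 + 0.0554
Step 4: Vt = 0.8172 V

0.8172


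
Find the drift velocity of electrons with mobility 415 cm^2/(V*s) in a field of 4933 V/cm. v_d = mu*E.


Step 1: v_d = mu * E
Step 2: v_d = 415 * 4933 = 2047195
Step 3: v_d = 2.05e+06 cm/s

2.05e+06
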